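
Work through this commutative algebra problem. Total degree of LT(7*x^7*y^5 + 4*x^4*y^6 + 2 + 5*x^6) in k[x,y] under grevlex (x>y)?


LT: 7*x^7*y^5
deg_x=7, deg_y=5
Total=7+5=12


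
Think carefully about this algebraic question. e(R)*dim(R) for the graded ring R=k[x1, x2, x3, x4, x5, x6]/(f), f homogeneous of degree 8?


e(R)=deg(f)=8, dim(R)=6-1=5
e*dim=8*5=40


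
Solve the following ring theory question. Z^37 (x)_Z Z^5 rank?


rank(M(x)N) = rank(M)*rank(N)
37*5 = 185


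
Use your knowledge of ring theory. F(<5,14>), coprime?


gcd(5,14)=1 => F=ab-a-b=5*14-5-14=70-19=51


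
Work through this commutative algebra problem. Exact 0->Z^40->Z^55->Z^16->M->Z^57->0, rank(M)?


Alt sum=0:
(-1)^0*40 + (-1)^1*55 + (-1)^2*16 + (-1)^3*? + (-1)^4*57=0
rank(M)=58


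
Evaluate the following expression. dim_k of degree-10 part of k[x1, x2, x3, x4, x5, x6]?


C(d+n-1,n-1)=C(15,5)=3003


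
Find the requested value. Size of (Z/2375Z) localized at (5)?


5-primary part: 2375=5^3*19
Size=5^3=125


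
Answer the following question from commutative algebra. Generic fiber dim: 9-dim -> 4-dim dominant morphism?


dim(fiber)=dim(X)-dim(Y)=9-4=5


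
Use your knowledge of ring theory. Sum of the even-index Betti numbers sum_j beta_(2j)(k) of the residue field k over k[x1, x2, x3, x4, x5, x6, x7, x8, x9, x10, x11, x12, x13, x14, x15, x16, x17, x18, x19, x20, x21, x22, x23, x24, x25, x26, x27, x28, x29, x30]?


Koszul resolution: beta_i(k)=C(n,i), n=30
sum_even C(30,i) = 2^(n-1) = 2^29 = 536870912


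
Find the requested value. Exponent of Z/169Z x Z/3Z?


Exponent = lcm of the cyclic orders; pairwise coprime => product.
13^2*3^1=169*3=507


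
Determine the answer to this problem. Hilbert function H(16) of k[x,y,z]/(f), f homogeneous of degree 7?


C(18,2)-C(11,2)=153-55=98


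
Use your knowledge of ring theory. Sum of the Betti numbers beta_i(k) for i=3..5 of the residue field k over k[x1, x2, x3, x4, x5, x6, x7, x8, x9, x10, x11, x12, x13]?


Koszul resolution: beta_i(k)=C(n,i), n=13
C(13,3)=286, C(13,4)=715, C(13,5)=1287
Sum=2288


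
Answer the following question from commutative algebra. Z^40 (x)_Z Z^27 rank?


rank(M(x)N) = rank(M)*rank(N)
40*27 = 1080


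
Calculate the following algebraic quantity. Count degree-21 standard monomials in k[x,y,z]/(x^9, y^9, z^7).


Need i<9, j<9, k<7 with i+j+k=21.
For each i, j ranges over max(0,21-i-6)..min(8,21-i):
  i=0: j in [15,8] -> 0
  i=1: j in [14,8] -> 0
  i=2: j in [13,8] -> 0
  i=3: j in [12,8] -> 0
  i=4: j in [11,8] -> 0
  i=5: j in [10,8] -> 0
  i=6: j in [9,8] -> 0
  i=7: j in [8,8] -> 1
  i=8: j in [7,8] -> 2
H(21) = 0+0+0+0+0+0+0+1+2 = 3


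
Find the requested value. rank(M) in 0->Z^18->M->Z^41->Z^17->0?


Alt sum=0:
(-1)^0*18 + (-1)^1*? + (-1)^2*41 + (-1)^3*17=0
rank(M)=42


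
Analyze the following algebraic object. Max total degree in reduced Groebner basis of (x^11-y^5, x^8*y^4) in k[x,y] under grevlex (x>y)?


LT(f1)=x^11, LT(f2)=x^8y^4, lcm=x^11y^4
S(f1,f2) = y^4*f1 - x^3*f2 = -y^9
Reduced GB = {f1, f2, y^9}; degrees 11, 12, 9
Max = 12


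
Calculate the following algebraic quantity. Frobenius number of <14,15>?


gcd(14,15)=1 => F=ab-a-b=14*15-14-15=210-29=181


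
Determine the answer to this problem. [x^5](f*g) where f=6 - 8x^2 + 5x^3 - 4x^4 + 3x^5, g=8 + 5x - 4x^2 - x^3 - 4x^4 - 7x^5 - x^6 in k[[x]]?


[x^5] = sum a_i*b_j, i+j=5
  6*-7=-42
  -8*-1=8
  5*-4=-20
  -4*5=-20
  3*8=24
Sum=-50


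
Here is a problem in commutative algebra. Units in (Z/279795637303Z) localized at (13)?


Local ring = Z/815730721Z.
phi(815730721) = 13^7*(13-1) = 752982204


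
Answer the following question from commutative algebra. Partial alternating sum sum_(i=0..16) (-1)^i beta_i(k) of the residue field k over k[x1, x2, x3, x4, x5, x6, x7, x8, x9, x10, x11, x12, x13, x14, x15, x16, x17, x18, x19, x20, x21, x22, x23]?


Koszul resolution: beta_i(k)=C(n,i), n=23
sum_(i=0..p) (-1)^i C(n,i) = (-1)^p C(n-1,p)
(-1)^16*C(22,16) = (-1)^16*74613 = 74613


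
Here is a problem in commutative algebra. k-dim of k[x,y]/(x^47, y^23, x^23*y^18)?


k[x,y]/I, I = (x^47, y^23, x^23*y^18)
Rect: 47x23=1081. Corner: (47-23)x(23-18)=120.
dim = 1081-120 = 961


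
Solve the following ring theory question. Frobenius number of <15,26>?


gcd(15,26)=1 => F=ab-a-b=15*26-15-26=390-41=349


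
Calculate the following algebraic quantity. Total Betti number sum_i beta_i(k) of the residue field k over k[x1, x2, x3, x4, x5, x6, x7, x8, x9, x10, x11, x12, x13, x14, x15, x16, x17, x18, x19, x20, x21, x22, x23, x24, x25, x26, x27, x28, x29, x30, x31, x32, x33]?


Koszul resolution: beta_i(k)=C(n,i), n=33
sum_i C(33,i) = 2^33 = 8589934592


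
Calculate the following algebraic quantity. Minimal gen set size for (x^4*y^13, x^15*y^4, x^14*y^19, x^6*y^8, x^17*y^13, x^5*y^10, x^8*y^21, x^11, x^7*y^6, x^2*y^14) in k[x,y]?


Remove redundant (divisible by others).
x^17*y^13 redundant.
x^14*y^19 redundant.
x^15*y^4 redundant.
x^8*y^21 redundant.
Min: x^11, x^7*y^6, x^6*y^8, x^5*y^10, x^4*y^13, x^2*y^14
Count=6


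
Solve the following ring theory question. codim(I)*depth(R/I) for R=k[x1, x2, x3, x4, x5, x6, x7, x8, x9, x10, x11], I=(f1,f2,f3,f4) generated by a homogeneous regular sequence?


codim=4, depth=dim(R/I)=11-4=7
Product=4*7=28


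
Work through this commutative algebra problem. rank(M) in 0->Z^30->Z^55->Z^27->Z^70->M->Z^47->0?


Alt sum=0:
(-1)^0*30 + (-1)^1*55 + (-1)^2*27 + (-1)^3*70 + (-1)^4*? + (-1)^5*47=0
rank(M)=115


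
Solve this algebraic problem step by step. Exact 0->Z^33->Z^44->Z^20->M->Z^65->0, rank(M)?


Alt sum=0:
(-1)^0*33 + (-1)^1*44 + (-1)^2*20 + (-1)^3*? + (-1)^4*65=0
rank(M)=74


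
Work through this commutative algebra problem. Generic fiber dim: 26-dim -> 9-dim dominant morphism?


dim(fiber)=dim(X)-dim(Y)=26-9=17


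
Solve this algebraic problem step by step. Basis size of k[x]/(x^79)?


Basis: 1,x,...,x^78
dim=79


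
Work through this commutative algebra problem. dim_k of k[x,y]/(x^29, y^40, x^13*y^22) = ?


k[x,y]/I, I = (x^29, y^40, x^13*y^22)
Rect: 29x40=1160. Corner: (29-13)x(40-22)=288.
dim = 1160-288 = 872


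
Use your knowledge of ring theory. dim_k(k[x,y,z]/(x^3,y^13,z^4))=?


Basis: x^iy^jz^k, i<3,j<13,k<4
3*13*4=156


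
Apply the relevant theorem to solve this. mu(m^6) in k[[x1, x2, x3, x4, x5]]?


C(n+d-1,d)=C(10,6)=210


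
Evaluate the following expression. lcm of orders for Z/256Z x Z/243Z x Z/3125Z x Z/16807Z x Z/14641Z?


Exponent = lcm of the cyclic orders; pairwise coprime => product.
2^8*3^5*5^5*7^5*11^4=256*243*3125*16807*14641=47836258192800000


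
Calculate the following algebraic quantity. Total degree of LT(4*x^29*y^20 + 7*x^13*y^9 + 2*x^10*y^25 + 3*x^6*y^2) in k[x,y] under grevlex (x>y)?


LT: 4*x^29*y^20
deg_x=29, deg_y=20
Total=29+20=49


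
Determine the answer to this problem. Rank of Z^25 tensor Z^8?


rank(M(x)N) = rank(M)*rank(N)
25*8 = 200


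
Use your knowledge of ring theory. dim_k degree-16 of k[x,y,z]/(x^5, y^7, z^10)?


Need i<5, j<7, k<10 with i+j+k=16.
For each i, j ranges over max(0,16-i-9)..min(6,16-i):
  i=0: j in [7,6] -> 0
  i=1: j in [6,6] -> 1
  i=2: j in [5,6] -> 2
  i=3: j in [4,6] -> 3
  i=4: j in [3,6] -> 4
H(16) = 0+1+2+3+4 = 10


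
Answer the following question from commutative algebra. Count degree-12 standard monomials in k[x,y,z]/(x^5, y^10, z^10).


Need i<5, j<10, k<10 with i+j+k=12.
For each i, j ranges over max(0,12-i-9)..min(9,12-i):
  i=0: j in [3,9] -> 7
  i=1: j in [2,9] -> 8
  i=2: j in [1,9] -> 9
  i=3: j in [0,9] -> 10
  i=4: j in [0,8] -> 9
H(12) = 7+8+9+10+9 = 43


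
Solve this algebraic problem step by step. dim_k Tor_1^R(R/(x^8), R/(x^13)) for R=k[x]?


Tor_1(R/I,R/J)=(I cap J)/IJ=(x^13)/(x^21)
dim=21-13=min(8,13)=8


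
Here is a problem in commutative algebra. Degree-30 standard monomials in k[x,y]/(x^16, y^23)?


k[x,y], I = (x^16, y^23), d = 30
Need i < 16 and d-i < 23.
Range: 8 <= i <= 15.
H(30) = 8


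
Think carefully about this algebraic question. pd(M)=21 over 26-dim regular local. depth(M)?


pd+depth=depth(R)=26
depth=26-21=5


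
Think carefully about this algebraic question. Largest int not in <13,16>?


gcd(13,16)=1 => F=ab-a-b=13*16-13-16=208-29=179


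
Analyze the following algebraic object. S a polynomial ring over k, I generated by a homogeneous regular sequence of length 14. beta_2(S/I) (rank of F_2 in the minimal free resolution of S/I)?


Regular sequence => Koszul complex is the minimal free resolution.
Syz_1 minimally generated by Koszul relations f_i*e_j - f_j*e_i (i<j): mu(Syz_1) = beta_2 = C(m,2) = m(m-1)/2
m=14
14*13/2 = 91


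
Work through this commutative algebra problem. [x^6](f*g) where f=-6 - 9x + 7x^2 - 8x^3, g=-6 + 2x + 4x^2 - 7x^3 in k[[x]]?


[x^6] = sum a_i*b_j, i+j=6
  -8*-7=56
Sum=56


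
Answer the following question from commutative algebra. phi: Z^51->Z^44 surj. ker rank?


rank(ker) = 51-44 = 7


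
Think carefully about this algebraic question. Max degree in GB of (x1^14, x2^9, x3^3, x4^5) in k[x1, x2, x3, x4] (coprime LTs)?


Pure powers, coprime LTs => already GB.
Degrees: 14, 9, 3, 5
Max=14


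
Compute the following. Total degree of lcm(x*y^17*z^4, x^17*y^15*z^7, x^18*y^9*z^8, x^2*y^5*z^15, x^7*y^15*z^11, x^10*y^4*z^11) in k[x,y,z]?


lcm = componentwise max:
x: max(1,17,18,2,7,10)=18
y: max(17,15,9,5,15,4)=17
z: max(4,7,8,15,11,11)=15
Total=18+17+15=50


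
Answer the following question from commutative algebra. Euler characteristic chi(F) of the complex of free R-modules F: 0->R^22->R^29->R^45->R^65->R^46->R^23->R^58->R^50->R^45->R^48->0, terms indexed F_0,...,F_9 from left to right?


chi = sum (-1)^i * rank:
(-1)^0*22=22
(-1)^1*29=-29
(-1)^2*45=45
(-1)^3*65=-65
(-1)^4*46=46
(-1)^5*23=-23
(-1)^6*58=58
(-1)^7*50=-50
(-1)^8*45=45
(-1)^9*48=-48
chi=1


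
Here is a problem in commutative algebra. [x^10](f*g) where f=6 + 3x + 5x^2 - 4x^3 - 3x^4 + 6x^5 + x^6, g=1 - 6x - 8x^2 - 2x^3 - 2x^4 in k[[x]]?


[x^10] = sum a_i*b_j, i+j=10
  1*-2=-2
Sum=-2


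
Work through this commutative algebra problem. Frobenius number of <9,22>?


gcd(9,22)=1 => F=ab-a-b=9*22-9-22=198-31=167


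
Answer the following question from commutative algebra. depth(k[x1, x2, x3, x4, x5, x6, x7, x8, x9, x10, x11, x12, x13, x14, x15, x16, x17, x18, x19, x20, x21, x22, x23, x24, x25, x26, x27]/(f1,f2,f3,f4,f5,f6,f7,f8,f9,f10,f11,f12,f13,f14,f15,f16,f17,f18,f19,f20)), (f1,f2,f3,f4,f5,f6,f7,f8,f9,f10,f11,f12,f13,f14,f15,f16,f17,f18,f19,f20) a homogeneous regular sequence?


depth(R)=27
depth(R/I)=27-20=7


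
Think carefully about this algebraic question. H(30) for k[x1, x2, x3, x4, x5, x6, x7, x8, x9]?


C(d+n-1,n-1)=C(38,8)=48903492


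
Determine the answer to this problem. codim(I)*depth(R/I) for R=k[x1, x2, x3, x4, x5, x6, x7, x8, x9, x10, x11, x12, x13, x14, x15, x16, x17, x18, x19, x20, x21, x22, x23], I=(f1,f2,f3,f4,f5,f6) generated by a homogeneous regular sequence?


codim=6, depth=dim(R/I)=23-6=17
Product=6*17=102


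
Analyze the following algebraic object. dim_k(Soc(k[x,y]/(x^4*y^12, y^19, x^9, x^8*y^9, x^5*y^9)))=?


Socle = ann(m) = span of standard monomials u with x*u, y*u in I (staircase corners).
Redundant generators: x^8*y^9
Minimal generators: x^9, x^5*y^9, x^4*y^12, y^19
Corners: x^3y^18, x^4y^11, x^8y^8
Socle dim=3


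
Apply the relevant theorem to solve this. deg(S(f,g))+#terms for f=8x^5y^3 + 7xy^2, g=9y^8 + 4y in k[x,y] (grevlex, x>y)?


LT(f)=8x^5y^3, LT(g)=9y^8
lcm(LM)=x^5y^8
S(f,g) (scaled by 72 to clear denominators) = 9y^5*f - 8x^5*g = 63xy^7 - 32x^5y
2 terms, deg 8.
8+2=10


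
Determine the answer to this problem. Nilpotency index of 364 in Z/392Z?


364^k mod 392:
k=1: 364
k=2: 0
First zero at k = 2


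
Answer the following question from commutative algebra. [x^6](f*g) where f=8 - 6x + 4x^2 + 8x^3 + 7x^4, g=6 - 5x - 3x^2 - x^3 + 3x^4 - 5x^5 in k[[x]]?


[x^6] = sum a_i*b_j, i+j=6
  -6*-5=30
  4*3=12
  8*-1=-8
  7*-3=-21
Sum=13


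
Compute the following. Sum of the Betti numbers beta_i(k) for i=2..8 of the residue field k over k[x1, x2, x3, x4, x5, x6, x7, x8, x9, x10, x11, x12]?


Koszul resolution: beta_i(k)=C(n,i), n=12
C(12,2)=66, C(12,3)=220, C(12,4)=495, C(12,5)=792, C(12,6)=924, C(12,7)=792, C(12,8)=495
Sum=3784


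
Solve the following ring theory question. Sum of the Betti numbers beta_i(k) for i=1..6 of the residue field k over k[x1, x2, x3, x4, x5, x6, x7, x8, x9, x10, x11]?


Koszul resolution: beta_i(k)=C(n,i), n=11
C(11,1)=11, C(11,2)=55, C(11,3)=165, C(11,4)=330, C(11,5)=462, C(11,6)=462
Sum=1485


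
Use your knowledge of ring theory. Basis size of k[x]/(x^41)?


Basis: 1,x,...,x^40
dim=41


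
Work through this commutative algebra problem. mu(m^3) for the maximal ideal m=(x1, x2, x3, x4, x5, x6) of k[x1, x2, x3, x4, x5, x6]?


Graded Nakayama: mu(m^d) = dim_k (m^d/m^(d+1)) = #degree-3 monomials in 6 vars
C(n+d-1,d)=C(8,3)=56


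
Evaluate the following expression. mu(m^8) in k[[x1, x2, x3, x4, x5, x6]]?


C(n+d-1,d)=C(13,8)=1287


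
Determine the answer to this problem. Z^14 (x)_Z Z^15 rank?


rank(M(x)N) = rank(M)*rank(N)
14*15 = 210


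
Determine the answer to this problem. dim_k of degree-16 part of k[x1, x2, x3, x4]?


C(d+n-1,n-1)=C(19,3)=969


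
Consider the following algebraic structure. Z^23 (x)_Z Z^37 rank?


rank(M(x)N) = rank(M)*rank(N)
23*37 = 851


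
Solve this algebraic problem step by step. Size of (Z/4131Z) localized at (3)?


3-primary part: 4131=3^5*17
Size=3^5=243


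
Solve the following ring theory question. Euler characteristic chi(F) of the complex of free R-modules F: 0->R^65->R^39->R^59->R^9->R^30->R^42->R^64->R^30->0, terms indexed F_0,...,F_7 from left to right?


chi = sum (-1)^i * rank:
(-1)^0*65=65
(-1)^1*39=-39
(-1)^2*59=59
(-1)^3*9=-9
(-1)^4*30=30
(-1)^5*42=-42
(-1)^6*64=64
(-1)^7*30=-30
chi=98


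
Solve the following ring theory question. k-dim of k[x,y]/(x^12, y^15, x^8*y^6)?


k[x,y]/I, I = (x^12, y^15, x^8*y^6)
Rect: 12x15=180. Corner: (12-8)x(15-6)=36.
dim = 180-36 = 144


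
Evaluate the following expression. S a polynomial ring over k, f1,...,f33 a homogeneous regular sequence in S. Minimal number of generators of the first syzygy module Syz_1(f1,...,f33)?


Regular sequence => Koszul complex is the minimal free resolution.
Syz_1 minimally generated by Koszul relations f_i*e_j - f_j*e_i (i<j): mu(Syz_1) = beta_2 = C(m,2) = m(m-1)/2
m=33
33*32/2 = 528


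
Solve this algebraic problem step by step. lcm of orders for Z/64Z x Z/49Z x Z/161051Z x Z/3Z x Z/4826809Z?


Exponent = lcm of the cyclic orders; pairwise coprime => product.
2^6*7^2*11^5*3^1*13^6=64*49*161051*3*4826809=7313425612164672


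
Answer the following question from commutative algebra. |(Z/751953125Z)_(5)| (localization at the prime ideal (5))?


5-primary part: 751953125=5^10*77
Size=5^10=9765625


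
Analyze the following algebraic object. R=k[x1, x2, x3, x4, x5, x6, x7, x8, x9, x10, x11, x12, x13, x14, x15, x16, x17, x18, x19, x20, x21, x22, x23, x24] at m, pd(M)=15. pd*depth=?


pd+depth=24
depth=24-15=9
pd*depth=15*9=135


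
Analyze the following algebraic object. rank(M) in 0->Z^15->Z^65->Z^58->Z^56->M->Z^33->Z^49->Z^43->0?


Alt sum=0:
(-1)^0*15 + (-1)^1*65 + (-1)^2*58 + (-1)^3*56 + (-1)^4*? + (-1)^5*33 + (-1)^6*49 + (-1)^7*43=0
rank(M)=75


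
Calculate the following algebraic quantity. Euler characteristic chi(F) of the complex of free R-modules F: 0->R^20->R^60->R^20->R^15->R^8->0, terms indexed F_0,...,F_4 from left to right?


chi = sum (-1)^i * rank:
(-1)^0*20=20
(-1)^1*60=-60
(-1)^2*20=20
(-1)^3*15=-15
(-1)^4*8=8
chi=-27


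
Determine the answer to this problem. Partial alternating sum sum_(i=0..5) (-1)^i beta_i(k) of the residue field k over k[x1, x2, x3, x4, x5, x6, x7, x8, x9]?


Koszul resolution: beta_i(k)=C(n,i), n=9
sum_(i=0..p) (-1)^i C(n,i) = (-1)^p C(n-1,p)
(-1)^5*C(8,5) = (-1)^5*56 = -56


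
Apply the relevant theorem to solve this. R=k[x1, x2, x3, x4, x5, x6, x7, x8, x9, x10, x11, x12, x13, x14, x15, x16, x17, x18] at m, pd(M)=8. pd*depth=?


pd+depth=18
depth=18-8=10
pd*depth=8*10=80


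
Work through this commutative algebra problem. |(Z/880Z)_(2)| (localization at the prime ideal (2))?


2-primary part: 880=2^4*55
Size=2^4=16


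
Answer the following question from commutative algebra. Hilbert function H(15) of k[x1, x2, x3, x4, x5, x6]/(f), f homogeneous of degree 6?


C(20,5)-C(14,5)=15504-2002=13502


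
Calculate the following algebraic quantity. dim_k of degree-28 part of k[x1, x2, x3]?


C(d+n-1,n-1)=C(30,2)=435


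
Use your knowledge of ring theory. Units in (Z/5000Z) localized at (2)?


Local ring = Z/8Z.
phi(8) = 2^2*(2-1) = 4


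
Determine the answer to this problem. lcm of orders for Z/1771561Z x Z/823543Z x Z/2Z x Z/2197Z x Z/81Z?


Exponent = lcm of the cyclic orders; pairwise coprime => product.
11^6*7^7*2^1*13^3*3^4=1771561*823543*2*2197*81=519263100908974422


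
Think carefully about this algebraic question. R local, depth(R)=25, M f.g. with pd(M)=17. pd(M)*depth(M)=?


pd+depth=25
depth=25-17=8
pd*depth=17*8=136


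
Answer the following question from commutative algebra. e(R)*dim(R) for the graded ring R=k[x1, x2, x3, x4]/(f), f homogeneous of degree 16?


e(R)=deg(f)=16, dim(R)=4-1=3
e*dim=16*3=48


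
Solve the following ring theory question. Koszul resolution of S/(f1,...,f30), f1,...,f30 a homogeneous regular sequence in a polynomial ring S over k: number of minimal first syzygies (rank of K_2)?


Regular sequence => Koszul complex is the minimal free resolution.
Syz_1 minimally generated by Koszul relations f_i*e_j - f_j*e_i (i<j): mu(Syz_1) = beta_2 = C(m,2) = m(m-1)/2
m=30
30*29/2 = 435


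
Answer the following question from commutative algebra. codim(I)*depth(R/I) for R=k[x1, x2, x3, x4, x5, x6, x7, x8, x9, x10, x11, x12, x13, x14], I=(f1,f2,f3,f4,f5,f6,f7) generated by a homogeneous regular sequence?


codim=7, depth=dim(R/I)=14-7=7
Product=7*7=49


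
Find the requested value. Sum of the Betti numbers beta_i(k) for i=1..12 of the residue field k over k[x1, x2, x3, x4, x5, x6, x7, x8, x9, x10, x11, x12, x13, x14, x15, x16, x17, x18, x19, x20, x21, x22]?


Koszul resolution: beta_i(k)=C(n,i), n=22
C(22,1)=22, C(22,2)=231, C(22,3)=1540, C(22,4)=7315, C(22,5)=26334, C(22,6)=74613, C(22,7)=170544, C(22,8)=319770, C(22,9)=497420, C(22,10)=646646, C(22,11)=705432, C(22,12)=646646
Sum=3096513


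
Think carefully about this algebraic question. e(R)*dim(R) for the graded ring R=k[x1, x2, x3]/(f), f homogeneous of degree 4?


e(R)=deg(f)=4, dim(R)=3-1=2
e*dim=4*2=8


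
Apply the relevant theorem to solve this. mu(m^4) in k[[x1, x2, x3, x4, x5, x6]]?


C(n+d-1,d)=C(9,4)=126


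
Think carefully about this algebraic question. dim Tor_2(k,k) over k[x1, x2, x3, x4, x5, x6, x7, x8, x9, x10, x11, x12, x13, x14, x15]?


Koszul: C(n,i)=C(15,2)=105


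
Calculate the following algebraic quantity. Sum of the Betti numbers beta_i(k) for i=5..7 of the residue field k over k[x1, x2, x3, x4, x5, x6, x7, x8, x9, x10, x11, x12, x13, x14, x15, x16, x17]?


Koszul resolution: beta_i(k)=C(n,i), n=17
C(17,5)=6188, C(17,6)=12376, C(17,7)=19448
Sum=38012


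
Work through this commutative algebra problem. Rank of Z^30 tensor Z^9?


rank(M(x)N) = rank(M)*rank(N)
30*9 = 270


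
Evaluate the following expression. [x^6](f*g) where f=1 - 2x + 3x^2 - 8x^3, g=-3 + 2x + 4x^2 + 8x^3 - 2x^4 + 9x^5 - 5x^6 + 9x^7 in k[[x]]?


[x^6] = sum a_i*b_j, i+j=6
  1*-5=-5
  -2*9=-18
  3*-2=-6
  -8*8=-64
Sum=-93


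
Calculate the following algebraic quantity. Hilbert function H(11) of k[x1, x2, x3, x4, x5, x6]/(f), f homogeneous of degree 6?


C(16,5)-C(10,5)=4368-252=4116


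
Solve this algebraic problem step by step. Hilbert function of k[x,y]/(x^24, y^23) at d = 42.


k[x,y], I = (x^24, y^23), d = 42
Need i < 24 and d-i < 23.
Range: 20 <= i <= 23.
H(42) = 4


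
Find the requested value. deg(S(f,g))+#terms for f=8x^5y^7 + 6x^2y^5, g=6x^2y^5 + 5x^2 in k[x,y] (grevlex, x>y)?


LT(f)=8x^5y^7, LT(g)=6x^2y^5
lcm(LM)=x^5y^7
S(f,g) (scaled by 48 to clear denominators) = 6*f - 8x^3y^2*g = -40x^5y^2 + 36x^2y^5
2 terms, deg 7.
7+2=9


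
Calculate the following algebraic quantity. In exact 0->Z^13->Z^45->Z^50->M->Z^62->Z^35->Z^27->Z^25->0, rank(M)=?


Alt sum=0:
(-1)^0*13 + (-1)^1*45 + (-1)^2*50 + (-1)^3*? + (-1)^4*62 + (-1)^5*35 + (-1)^6*27 + (-1)^7*25=0
rank(M)=47


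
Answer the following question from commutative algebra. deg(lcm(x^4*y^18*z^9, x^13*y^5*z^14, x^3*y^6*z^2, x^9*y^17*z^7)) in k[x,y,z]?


lcm = componentwise max:
x: max(4,13,3,9)=13
y: max(18,5,6,17)=18
z: max(9,14,2,7)=14
Total=13+18+14=45


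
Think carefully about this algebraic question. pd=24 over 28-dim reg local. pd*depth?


pd+depth=28
depth=28-24=4
pd*depth=24*4=96


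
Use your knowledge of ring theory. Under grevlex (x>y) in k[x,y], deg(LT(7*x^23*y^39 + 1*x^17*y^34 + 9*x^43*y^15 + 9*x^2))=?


LT: 7*x^23*y^39
deg_x=23, deg_y=39
Total=23+39=62


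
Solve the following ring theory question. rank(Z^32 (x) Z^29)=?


rank(M(x)N) = rank(M)*rank(N)
32*29 = 928


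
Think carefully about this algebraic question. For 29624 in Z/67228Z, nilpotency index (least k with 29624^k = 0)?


29624^k mod 67228:
k=1: 29624
k=2: 54292
k=3: 50764
k=4: 9604
k=5: 0
First zero at k = 5


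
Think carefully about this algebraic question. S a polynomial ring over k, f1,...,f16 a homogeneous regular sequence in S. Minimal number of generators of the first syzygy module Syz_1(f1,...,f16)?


Regular sequence => Koszul complex is the minimal free resolution.
Syz_1 minimally generated by Koszul relations f_i*e_j - f_j*e_i (i<j): mu(Syz_1) = beta_2 = C(m,2) = m(m-1)/2
m=16
16*15/2 = 120


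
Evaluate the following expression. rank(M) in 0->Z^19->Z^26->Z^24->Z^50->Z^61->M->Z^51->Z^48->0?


Alt sum=0:
(-1)^0*19 + (-1)^1*26 + (-1)^2*24 + (-1)^3*50 + (-1)^4*61 + (-1)^5*? + (-1)^6*51 + (-1)^7*48=0
rank(M)=31


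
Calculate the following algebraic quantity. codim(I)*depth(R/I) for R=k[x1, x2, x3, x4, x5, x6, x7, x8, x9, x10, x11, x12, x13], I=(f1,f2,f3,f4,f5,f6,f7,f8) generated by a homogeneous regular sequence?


codim=8, depth=dim(R/I)=13-8=5
Product=8*5=40


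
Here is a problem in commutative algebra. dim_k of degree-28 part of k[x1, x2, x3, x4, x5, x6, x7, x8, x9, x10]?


C(d+n-1,n-1)=C(37,9)=124403620


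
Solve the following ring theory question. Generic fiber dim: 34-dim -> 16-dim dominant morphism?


dim(fiber)=dim(X)-dim(Y)=34-16=18


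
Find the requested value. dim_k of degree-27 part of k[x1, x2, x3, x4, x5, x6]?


C(d+n-1,n-1)=C(32,5)=201376


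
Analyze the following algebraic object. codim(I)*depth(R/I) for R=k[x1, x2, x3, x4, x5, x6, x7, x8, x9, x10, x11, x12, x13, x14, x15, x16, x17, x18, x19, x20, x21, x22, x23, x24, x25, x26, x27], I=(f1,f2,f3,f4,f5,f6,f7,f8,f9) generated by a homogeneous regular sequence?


codim=9, depth=dim(R/I)=27-9=18
Product=9*18=162


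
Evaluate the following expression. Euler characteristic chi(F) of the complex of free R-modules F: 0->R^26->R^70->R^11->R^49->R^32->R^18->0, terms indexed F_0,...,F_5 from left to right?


chi = sum (-1)^i * rank:
(-1)^0*26=26
(-1)^1*70=-70
(-1)^2*11=11
(-1)^3*49=-49
(-1)^4*32=32
(-1)^5*18=-18
chi=-68


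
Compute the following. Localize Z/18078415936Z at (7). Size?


7-primary part: 18078415936=7^10*64
Size=7^10=282475249


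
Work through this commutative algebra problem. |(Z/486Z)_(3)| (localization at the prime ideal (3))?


3-primary part: 486=3^5*2
Size=3^5=243


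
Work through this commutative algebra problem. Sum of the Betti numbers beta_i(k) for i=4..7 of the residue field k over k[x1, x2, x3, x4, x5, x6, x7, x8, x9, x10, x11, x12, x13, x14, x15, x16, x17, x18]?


Koszul resolution: beta_i(k)=C(n,i), n=18
C(18,4)=3060, C(18,5)=8568, C(18,6)=18564, C(18,7)=31824
Sum=62016


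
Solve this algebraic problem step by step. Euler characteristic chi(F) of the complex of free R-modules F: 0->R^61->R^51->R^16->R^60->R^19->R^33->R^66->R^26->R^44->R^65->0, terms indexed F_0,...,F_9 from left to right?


chi = sum (-1)^i * rank:
(-1)^0*61=61
(-1)^1*51=-51
(-1)^2*16=16
(-1)^3*60=-60
(-1)^4*19=19
(-1)^5*33=-33
(-1)^6*66=66
(-1)^7*26=-26
(-1)^8*44=44
(-1)^9*65=-65
chi=-29


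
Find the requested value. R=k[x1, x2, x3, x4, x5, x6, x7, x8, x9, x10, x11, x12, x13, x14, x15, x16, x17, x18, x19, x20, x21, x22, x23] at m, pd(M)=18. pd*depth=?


pd+depth=23
depth=23-18=5
pd*depth=18*5=90


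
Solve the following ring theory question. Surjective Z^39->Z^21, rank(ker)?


rank(ker) = 39-21 = 18


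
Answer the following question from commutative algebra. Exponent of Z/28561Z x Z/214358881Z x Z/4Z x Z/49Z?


Exponent = lcm of the cyclic orders; pairwise coprime => product.
13^4*11^8*2^2*7^2=28561*214358881*4*49=1199971584047236


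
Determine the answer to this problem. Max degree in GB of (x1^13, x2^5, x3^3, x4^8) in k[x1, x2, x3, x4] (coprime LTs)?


Pure powers, coprime LTs => already GB.
Degrees: 13, 5, 3, 8
Max=13


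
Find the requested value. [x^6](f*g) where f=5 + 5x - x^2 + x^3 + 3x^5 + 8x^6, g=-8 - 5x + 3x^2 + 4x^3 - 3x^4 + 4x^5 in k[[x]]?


[x^6] = sum a_i*b_j, i+j=6
  5*4=20
  -1*-3=3
  1*4=4
  3*-5=-15
  8*-8=-64
Sum=-52


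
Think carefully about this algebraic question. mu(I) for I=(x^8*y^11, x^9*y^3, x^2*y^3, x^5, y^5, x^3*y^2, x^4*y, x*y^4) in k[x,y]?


Remove redundant (divisible by others).
x^8*y^11 redundant.
x^9*y^3 redundant.
Min: x^5, x^4*y, x^3*y^2, x^2*y^3, x*y^4, y^5
Count=6


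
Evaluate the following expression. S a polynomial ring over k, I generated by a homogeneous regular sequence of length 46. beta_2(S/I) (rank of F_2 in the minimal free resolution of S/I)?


Regular sequence => Koszul complex is the minimal free resolution.
Syz_1 minimally generated by Koszul relations f_i*e_j - f_j*e_i (i<j): mu(Syz_1) = beta_2 = C(m,2) = m(m-1)/2
m=46
46*45/2 = 1035


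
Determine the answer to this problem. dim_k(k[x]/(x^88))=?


Basis: 1,x,...,x^87
dim=88


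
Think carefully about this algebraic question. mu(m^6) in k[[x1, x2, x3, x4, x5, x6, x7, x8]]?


C(n+d-1,d)=C(13,6)=1716


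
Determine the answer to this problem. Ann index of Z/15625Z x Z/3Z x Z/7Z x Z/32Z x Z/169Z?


Exponent = lcm of the cyclic orders; pairwise coprime => product.
5^6*3^1*7^1*2^5*13^2=15625*3*7*32*169=1774500000


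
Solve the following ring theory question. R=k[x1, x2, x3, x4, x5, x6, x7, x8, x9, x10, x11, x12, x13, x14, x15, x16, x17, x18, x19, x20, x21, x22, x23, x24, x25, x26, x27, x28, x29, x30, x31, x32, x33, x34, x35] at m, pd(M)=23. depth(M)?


pd+depth=depth(R)=35
depth=35-23=12


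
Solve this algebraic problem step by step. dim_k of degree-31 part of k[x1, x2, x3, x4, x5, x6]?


C(d+n-1,n-1)=C(36,5)=376992


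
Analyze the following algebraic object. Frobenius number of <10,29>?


gcd(10,29)=1 => F=ab-a-b=10*29-10-29=290-39=251


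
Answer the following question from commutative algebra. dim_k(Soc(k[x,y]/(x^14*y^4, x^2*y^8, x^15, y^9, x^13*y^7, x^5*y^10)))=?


Socle = ann(m) = span of standard monomials u with x*u, y*u in I (staircase corners).
Redundant generators: x^5*y^10
Minimal generators: x^15, x^14*y^4, x^13*y^7, x^2*y^8, y^9
Corners: xy^8, x^12y^7, x^13y^6, x^14y^3
Socle dim=4


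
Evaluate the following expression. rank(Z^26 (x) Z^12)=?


rank(M(x)N) = rank(M)*rank(N)
26*12 = 312


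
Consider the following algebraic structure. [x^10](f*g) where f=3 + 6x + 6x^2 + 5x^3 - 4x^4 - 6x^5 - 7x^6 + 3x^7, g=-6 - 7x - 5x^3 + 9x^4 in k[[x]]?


[x^10] = sum a_i*b_j, i+j=10
  -7*9=-63
  3*-5=-15
Sum=-78


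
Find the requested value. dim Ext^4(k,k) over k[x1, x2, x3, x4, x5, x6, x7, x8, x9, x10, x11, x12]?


C(n,i)=C(12,4)=495


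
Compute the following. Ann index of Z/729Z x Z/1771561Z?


Exponent = lcm of the cyclic orders; pairwise coprime => product.
3^6*11^6=729*1771561=1291467969


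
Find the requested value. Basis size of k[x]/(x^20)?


Basis: 1,x,...,x^19
dim=20


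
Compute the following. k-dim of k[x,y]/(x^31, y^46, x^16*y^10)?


k[x,y]/I, I = (x^31, y^46, x^16*y^10)
Rect: 31x46=1426. Corner: (31-16)x(46-10)=540.
dim = 1426-540 = 886


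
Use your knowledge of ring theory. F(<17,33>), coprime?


gcd(17,33)=1 => F=ab-a-b=17*33-17-33=561-50=511


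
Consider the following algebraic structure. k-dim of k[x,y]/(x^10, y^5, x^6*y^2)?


k[x,y]/I, I = (x^10, y^5, x^6*y^2)
Rect: 10x5=50. Corner: (10-6)x(5-2)=12.
dim = 50-12 = 38


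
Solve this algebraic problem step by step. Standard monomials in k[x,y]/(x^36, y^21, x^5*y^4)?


k[x,y]/I, I = (x^36, y^21, x^5*y^4)
Rect: 36x21=756. Corner: (36-5)x(21-4)=527.
dim = 756-527 = 229


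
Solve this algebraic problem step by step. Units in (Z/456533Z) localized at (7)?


Local ring = Z/343Z.
phi(343) = 7^2*(7-1) = 294


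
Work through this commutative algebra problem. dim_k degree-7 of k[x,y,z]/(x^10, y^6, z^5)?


Need i<10, j<6, k<5 with i+j+k=7.
For each i, j ranges over max(0,7-i-4)..min(5,7-i):
  i=0: j in [3,5] -> 3
  i=1: j in [2,5] -> 4
  i=2: j in [1,5] -> 5
  i=3: j in [0,4] -> 5
  i=4: j in [0,3] -> 4
  i=5: j in [0,2] -> 3
  i=6: j in [0,1] -> 2
  i=7: j in [0,0] -> 1
H(7) = 3+4+5+5+4+3+2+1 = 27


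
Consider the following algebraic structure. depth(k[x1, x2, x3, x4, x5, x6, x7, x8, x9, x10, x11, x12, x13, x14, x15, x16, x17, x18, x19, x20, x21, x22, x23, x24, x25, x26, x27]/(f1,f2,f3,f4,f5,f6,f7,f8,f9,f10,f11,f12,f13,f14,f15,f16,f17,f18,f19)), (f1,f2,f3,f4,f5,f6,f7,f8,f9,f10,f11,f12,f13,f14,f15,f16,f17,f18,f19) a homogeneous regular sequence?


depth(R)=27
depth(R/I)=27-19=8


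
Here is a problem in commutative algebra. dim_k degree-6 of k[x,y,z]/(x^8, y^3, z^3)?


Need i<8, j<3, k<3 with i+j+k=6.
For each i, j ranges over max(0,6-i-2)..min(2,6-i):
  i=0: j in [4,2] -> 0
  i=1: j in [3,2] -> 0
  i=2: j in [2,2] -> 1
  i=3: j in [1,2] -> 2
  i=4: j in [0,2] -> 3
  i=5: j in [0,1] -> 2
  i=6: j in [0,0] -> 1
H(6) = 0+0+1+2+3+2+1 = 9


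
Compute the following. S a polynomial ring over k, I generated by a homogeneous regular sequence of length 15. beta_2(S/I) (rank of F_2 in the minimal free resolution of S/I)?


Regular sequence => Koszul complex is the minimal free resolution.
Syz_1 minimally generated by Koszul relations f_i*e_j - f_j*e_i (i<j): mu(Syz_1) = beta_2 = C(m,2) = m(m-1)/2
m=15
15*14/2 = 105


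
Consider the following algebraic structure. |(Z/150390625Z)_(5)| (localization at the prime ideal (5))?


5-primary part: 150390625=5^9*77
Size=5^9=1953125


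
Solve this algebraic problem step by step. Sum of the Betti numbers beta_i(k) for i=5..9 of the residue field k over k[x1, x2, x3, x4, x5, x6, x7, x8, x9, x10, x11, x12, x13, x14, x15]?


Koszul resolution: beta_i(k)=C(n,i), n=15
C(15,5)=3003, C(15,6)=5005, C(15,7)=6435, C(15,8)=6435, C(15,9)=5005
Sum=25883


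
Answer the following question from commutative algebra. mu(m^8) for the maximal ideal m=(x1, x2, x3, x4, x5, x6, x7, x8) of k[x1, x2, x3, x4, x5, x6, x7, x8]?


Graded Nakayama: mu(m^d) = dim_k (m^d/m^(d+1)) = #degree-8 monomials in 8 vars
C(n+d-1,d)=C(15,8)=6435


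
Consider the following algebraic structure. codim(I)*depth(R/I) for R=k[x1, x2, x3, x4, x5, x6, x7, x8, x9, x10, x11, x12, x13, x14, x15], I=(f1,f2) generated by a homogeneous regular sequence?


codim=2, depth=dim(R/I)=15-2=13
Product=2*13=26


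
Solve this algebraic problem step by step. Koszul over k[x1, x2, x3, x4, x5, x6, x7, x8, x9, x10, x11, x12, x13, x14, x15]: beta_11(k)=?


C(n,i)=C(15,11)=1365


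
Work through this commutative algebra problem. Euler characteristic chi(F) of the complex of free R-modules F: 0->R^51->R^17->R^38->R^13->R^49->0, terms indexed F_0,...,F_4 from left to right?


chi = sum (-1)^i * rank:
(-1)^0*51=51
(-1)^1*17=-17
(-1)^2*38=38
(-1)^3*13=-13
(-1)^4*49=49
chi=108


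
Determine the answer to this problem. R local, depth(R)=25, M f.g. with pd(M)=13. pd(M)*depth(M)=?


pd+depth=25
depth=25-13=12
pd*depth=13*12=156


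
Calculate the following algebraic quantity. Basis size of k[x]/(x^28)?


Basis: 1,x,...,x^27
dim=28


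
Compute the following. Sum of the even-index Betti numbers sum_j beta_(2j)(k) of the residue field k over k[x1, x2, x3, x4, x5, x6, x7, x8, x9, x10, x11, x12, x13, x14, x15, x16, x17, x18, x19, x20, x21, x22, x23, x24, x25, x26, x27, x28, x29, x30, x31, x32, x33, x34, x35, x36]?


Koszul resolution: beta_i(k)=C(n,i), n=36
sum_even C(36,i) = 2^(n-1) = 2^35 = 34359738368


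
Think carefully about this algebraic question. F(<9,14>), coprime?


gcd(9,14)=1 => F=ab-a-b=9*14-9-14=126-23=103


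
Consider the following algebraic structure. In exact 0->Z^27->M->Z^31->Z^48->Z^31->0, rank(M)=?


Alt sum=0:
(-1)^0*27 + (-1)^1*? + (-1)^2*31 + (-1)^3*48 + (-1)^4*31=0
rank(M)=41


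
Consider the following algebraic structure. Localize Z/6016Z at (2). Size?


2-primary part: 6016=2^7*47
Size=2^7=128


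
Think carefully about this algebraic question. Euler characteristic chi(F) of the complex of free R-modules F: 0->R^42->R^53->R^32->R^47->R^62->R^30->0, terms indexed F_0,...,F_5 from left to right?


chi = sum (-1)^i * rank:
(-1)^0*42=42
(-1)^1*53=-53
(-1)^2*32=32
(-1)^3*47=-47
(-1)^4*62=62
(-1)^5*30=-30
chi=6


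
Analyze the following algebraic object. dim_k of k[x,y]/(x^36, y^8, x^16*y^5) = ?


k[x,y]/I, I = (x^36, y^8, x^16*y^5)
Rect: 36x8=288. Corner: (36-16)x(8-5)=60.
dim = 288-60 = 228


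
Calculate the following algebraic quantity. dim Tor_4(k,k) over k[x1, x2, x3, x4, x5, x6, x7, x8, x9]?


Koszul: C(n,i)=C(9,4)=126


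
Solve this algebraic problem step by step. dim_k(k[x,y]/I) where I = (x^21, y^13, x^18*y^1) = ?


k[x,y]/I, I = (x^21, y^13, x^18*y^1)
Rect: 21x13=273. Corner: (21-18)x(13-1)=36.
dim = 273-36 = 237


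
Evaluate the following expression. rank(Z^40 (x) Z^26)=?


rank(M(x)N) = rank(M)*rank(N)
40*26 = 1040


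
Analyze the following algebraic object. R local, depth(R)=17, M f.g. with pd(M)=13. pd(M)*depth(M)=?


pd+depth=17
depth=17-13=4
pd*depth=13*4=52


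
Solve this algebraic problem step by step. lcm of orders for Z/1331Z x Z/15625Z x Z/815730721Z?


Exponent = lcm of the cyclic orders; pairwise coprime => product.
11^3*5^6*13^8=1331*15625*815730721=16964649838296875


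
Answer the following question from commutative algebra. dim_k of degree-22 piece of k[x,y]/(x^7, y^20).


k[x,y], I = (x^7, y^20), d = 22
Need i < 7 and d-i < 20.
Range: 3 <= i <= 6.
H(22) = 4


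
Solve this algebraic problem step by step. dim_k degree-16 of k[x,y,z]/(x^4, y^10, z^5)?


Need i<4, j<10, k<5 with i+j+k=16.
For each i, j ranges over max(0,16-i-4)..min(9,16-i):
  i=0: j in [12,9] -> 0
  i=1: j in [11,9] -> 0
  i=2: j in [10,9] -> 0
  i=3: j in [9,9] -> 1
H(16) = 0+0+0+1 = 1


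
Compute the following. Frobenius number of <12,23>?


gcd(12,23)=1 => F=ab-a-b=12*23-12-23=276-35=241


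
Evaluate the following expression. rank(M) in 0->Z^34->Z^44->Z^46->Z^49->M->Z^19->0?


Alt sum=0:
(-1)^0*34 + (-1)^1*44 + (-1)^2*46 + (-1)^3*49 + (-1)^4*? + (-1)^5*19=0
rank(M)=32


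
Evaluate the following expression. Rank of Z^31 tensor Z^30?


rank(M(x)N) = rank(M)*rank(N)
31*30 = 930


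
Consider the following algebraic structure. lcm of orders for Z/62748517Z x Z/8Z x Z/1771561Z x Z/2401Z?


Exponent = lcm of the cyclic orders; pairwise coprime => product.
13^7*2^3*11^6*7^4=62748517*8*1771561*2401=2135215552684910696


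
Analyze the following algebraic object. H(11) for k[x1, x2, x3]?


C(d+n-1,n-1)=C(13,2)=78


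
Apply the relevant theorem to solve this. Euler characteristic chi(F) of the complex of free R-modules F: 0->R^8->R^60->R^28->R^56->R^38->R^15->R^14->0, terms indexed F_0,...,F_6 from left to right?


chi = sum (-1)^i * rank:
(-1)^0*8=8
(-1)^1*60=-60
(-1)^2*28=28
(-1)^3*56=-56
(-1)^4*38=38
(-1)^5*15=-15
(-1)^6*14=14
chi=-43


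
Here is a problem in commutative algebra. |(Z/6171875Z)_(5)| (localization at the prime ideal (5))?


5-primary part: 6171875=5^7*79
Size=5^7=78125


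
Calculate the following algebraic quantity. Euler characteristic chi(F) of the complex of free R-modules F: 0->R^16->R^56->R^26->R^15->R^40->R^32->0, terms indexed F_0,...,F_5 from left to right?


chi = sum (-1)^i * rank:
(-1)^0*16=16
(-1)^1*56=-56
(-1)^2*26=26
(-1)^3*15=-15
(-1)^4*40=40
(-1)^5*32=-32
chi=-21


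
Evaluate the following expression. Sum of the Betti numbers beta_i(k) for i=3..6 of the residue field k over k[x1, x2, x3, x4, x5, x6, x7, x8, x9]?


Koszul resolution: beta_i(k)=C(n,i), n=9
C(9,3)=84, C(9,4)=126, C(9,5)=126, C(9,6)=84
Sum=420


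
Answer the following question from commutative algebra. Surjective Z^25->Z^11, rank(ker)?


rank(ker) = 25-11 = 14


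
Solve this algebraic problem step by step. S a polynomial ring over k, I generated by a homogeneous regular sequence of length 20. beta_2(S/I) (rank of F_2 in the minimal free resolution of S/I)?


Regular sequence => Koszul complex is the minimal free resolution.
Syz_1 minimally generated by Koszul relations f_i*e_j - f_j*e_i (i<j): mu(Syz_1) = beta_2 = C(m,2) = m(m-1)/2
m=20
20*19/2 = 190


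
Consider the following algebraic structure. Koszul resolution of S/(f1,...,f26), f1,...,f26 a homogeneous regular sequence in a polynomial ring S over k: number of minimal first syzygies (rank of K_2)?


Regular sequence => Koszul complex is the minimal free resolution.
Syz_1 minimally generated by Koszul relations f_i*e_j - f_j*e_i (i<j): mu(Syz_1) = beta_2 = C(m,2) = m(m-1)/2
m=26
26*25/2 = 325


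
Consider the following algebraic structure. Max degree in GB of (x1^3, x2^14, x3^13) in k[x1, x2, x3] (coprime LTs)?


Pure powers, coprime LTs => already GB.
Degrees: 3, 14, 13
Max=14


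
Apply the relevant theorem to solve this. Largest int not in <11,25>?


gcd(11,25)=1 => F=ab-a-b=11*25-11-25=275-36=239


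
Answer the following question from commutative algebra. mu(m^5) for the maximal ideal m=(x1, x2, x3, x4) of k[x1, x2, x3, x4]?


Graded Nakayama: mu(m^d) = dim_k (m^d/m^(d+1)) = #degree-5 monomials in 4 vars
C(n+d-1,d)=C(8,5)=56


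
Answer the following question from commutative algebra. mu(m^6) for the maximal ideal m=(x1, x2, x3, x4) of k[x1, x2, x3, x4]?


Graded Nakayama: mu(m^d) = dim_k (m^d/m^(d+1)) = #degree-6 monomials in 4 vars
C(n+d-1,d)=C(9,6)=84


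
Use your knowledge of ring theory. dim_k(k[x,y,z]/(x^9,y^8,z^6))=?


Basis: x^iy^jz^k, i<9,j<8,k<6
9*8*6=432


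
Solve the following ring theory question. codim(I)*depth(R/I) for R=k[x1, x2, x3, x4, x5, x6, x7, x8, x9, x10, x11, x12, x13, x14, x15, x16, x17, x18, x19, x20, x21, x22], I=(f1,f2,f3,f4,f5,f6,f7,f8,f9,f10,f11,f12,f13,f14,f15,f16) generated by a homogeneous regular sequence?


codim=16, depth=dim(R/I)=22-16=6
Product=16*6=96


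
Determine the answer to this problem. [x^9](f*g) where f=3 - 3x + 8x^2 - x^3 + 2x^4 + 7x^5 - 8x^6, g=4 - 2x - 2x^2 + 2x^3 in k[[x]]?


[x^9] = sum a_i*b_j, i+j=9
  -8*2=-16
Sum=-16


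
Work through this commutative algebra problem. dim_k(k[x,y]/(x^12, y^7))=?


Basis: x^i*y^j, i<12, j<7
12*7=84


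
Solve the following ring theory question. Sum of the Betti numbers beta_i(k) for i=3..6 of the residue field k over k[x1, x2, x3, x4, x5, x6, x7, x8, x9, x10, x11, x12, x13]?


Koszul resolution: beta_i(k)=C(n,i), n=13
C(13,3)=286, C(13,4)=715, C(13,5)=1287, C(13,6)=1716
Sum=4004
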